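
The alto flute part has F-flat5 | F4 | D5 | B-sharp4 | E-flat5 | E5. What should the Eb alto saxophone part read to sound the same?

First find concert pitch: the alto flute sounds a perfect fourth below written, so F-flat5 F4 D5 B-sharp4 E-flat5 E5 sounds Cb5 C4 A4 F##4 Bb4 B4.
Then write for Eb alto saxophone: it sounds a major sixth below written, so the part must be a major sixth above concert.
Cb5 → Ab5
C4 → A4
A4 → F#5
F##4 → D##5
Bb4 → G5
B4 → G#5

Ab5 A4 F#5 D##5 G5 G#5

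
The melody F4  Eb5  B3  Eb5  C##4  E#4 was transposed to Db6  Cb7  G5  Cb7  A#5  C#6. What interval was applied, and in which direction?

up a minor thirteenth

Take the first pair: F4 → Db6. F to D spans 13 letter names, so the interval is some kind of thirteenth.
F4 to Db6 is 20 semitones, which makes it a minor thirteenth; the second version is higher, so the direction is up.
Checking another pair — E#4 → C#6 — gives the same interval.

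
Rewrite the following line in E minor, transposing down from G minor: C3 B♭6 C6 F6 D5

A2 G6 A5 D6 B4

G minor to E minor down is a minor third, so every note moves down by that interval.
C3 gives A2
Bb6 gives G6
C6 gives A5
F6 gives D6
D5 gives B4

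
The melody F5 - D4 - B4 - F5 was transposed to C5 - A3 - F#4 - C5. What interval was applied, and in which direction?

From F5 to C5 is 4 letter names — a fourth of some quality.
C5 to F5 is 5 semitones, which makes it a perfect fourth; the second version is lower, so the direction is down.
Checking another pair — F5 → C5 — gives the same interval.

down a perfect fourth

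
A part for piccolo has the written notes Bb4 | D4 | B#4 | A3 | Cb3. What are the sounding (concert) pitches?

Bb5 D5 B#5 A4 Cb4

The piccolo sounds a perfect octave above written, so transpose each written note up a perfect octave.
Bb4 gives Bb5
D4 gives D5
B#4 gives B#5
A3 gives A4
Cb3 gives Cb4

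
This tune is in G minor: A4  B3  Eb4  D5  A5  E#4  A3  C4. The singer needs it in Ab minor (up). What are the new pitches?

G minor to Ab minor up is a minor second, so every note moves up by that interval.
A4 → Bb4
B3 → C4
Eb4 → Fb4
D5 → Eb5
A5 → Bb5
E#4 → F#4
A3 → Bb3
C4 → Db4

Bb4 C4 Fb4 Eb5 Bb5 F#4 Bb3 Db4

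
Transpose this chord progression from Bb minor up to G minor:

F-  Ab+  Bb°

D- F+ G°

Bb minor up to G minor is a major sixth; each chord root moves by that interval while the quality stays the same.
F-: root F up a major sixth → D, giving D-.
Ab+: root Ab up a major sixth → F, giving F+.
Bb°: root Bb up a major sixth → G, giving G°.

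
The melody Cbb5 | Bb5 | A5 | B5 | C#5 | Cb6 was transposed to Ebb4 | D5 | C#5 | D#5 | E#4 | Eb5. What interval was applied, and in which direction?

down a minor sixth

Take the first pair: Cbb5 → Ebb4. C to E spans 6 letter names, so the interval is some kind of sixth.
Ebb4 to Cbb5 is 8 semitones, which makes it a minor sixth; the second version is lower, so the direction is down.
Checking another pair — Cb6 → Eb5 — gives the same interval.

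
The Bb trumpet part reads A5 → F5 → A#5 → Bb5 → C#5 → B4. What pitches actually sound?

Written C4 on the Bb trumpet sounds as Bb3, a major second lower; apply that shift to every note.
A5 becomes G5
F5 becomes Eb5
A#5 becomes G#5
Bb5 becomes Ab5
C#5 becomes B4
B4 becomes A4

G5 Eb5 G#5 Ab5 B4 A4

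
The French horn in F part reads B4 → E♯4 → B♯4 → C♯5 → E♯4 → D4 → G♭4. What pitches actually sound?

Written C4 on the French horn in F sounds as F3, a perfect fifth lower; apply that shift to every note.
B4 gives E4
E#4 gives A#3
B#4 gives E#4
C#5 gives F#4
E#4 gives A#3
D4 gives G3
Gb4 gives Cb4

E4 A#3 E#4 F#4 A#3 G3 Cb4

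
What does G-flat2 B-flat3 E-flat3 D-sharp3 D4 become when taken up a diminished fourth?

Gb2 → Cbb3
Bb3 → Ebb4
Eb3 → Abb3
D#3 → G3
D4 → Gb4

Cbb3 Ebb4 Abb3 G3 Gb4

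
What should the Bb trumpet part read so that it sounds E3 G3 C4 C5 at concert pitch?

The Bb trumpet sounds a major second below written, so the written part must be a major second above concert — transpose each note up.
E3 → F#3
G3 → A3
C4 → D4
C5 → D5

F#3 A3 D4 D5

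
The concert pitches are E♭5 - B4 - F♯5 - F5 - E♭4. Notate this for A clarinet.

Written C4 sounds as A3 on the A clarinet, so concert pitches are written a minor third up.
Eb5 → Gb5
B4 → D5
F#5 → A5
F5 → Ab5
Eb4 → Gb4

Gb5 D5 A5 Ab5 Gb4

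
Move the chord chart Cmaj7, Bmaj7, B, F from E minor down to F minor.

E minor down to F minor is a major seventh; each chord root moves by that interval while the quality stays the same.
Cmaj7: root C down a major seventh → Db, giving Dbmaj7.
Bmaj7: root B down a major seventh → C, giving Cmaj7.
B: root B down a major seventh → C, giving C.
F: root F down a major seventh → Gb, giving Gb.

Dbmaj7 Cmaj7 C Gb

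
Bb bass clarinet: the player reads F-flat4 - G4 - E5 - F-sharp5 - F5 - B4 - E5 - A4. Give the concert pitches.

Ebb3 F3 D4 E4 Eb4 A3 D4 G3

The Bb bass clarinet sounds a major ninth below written, so transpose each written note down a major ninth.
Fb4 → Ebb3
G4 → F3
E5 → D4
F#5 → E4
F5 → Eb4
B4 → A3
E5 → D4
A4 → G3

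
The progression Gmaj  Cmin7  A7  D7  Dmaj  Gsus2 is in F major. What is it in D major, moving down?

F major down to D major is a minor third; each chord root moves by that interval while the quality stays the same.
Gmaj: root G down a minor third → E, giving Emaj.
Cmin7: root C down a minor third → A, giving Amin7.
A7: root A down a minor third → F#, giving F#7.
D7: root D down a minor third → B, giving B7.
Dmaj: root D down a minor third → B, giving Bmaj.
Gsus2: root G down a minor third → E, giving Esus2.

Emaj Amin7 F#7 B7 Bmaj Esus2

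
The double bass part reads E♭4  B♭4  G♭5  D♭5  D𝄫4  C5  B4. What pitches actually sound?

The double bass sounds a perfect octave below written, so transpose each written note down a perfect octave.
Eb4 to Eb3
Bb4 to Bb3
Gb5 to Gb4
Db5 to Db4
Dbb4 to Dbb3
C5 to C4
B4 to B3

Eb3 Bb3 Gb4 Db4 Dbb3 C4 B3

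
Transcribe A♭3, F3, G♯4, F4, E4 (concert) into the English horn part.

Eb4 C4 D#5 C5 B4

The English horn sounds a perfect fifth below written, so the written part must be a perfect fifth above concert — transpose each note up.
Ab3 to Eb4
F3 to C4
G#4 to D#5
F4 to C5
E4 to B4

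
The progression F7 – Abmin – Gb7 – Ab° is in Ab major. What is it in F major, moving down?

D7 Fmin Eb7 F°

Ab major down to F major is a minor third; each chord root moves by that interval while the quality stays the same.
F7: root F down a minor third → D, giving D7.
Abmin: root Ab down a minor third → F, giving Fmin.
Gb7: root Gb down a minor third → Eb, giving Eb7.
Ab°: root Ab down a minor third → F, giving F°.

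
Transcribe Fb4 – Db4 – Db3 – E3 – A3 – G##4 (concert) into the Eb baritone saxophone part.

Db6 Bb5 Bb4 C#5 F#5 E##6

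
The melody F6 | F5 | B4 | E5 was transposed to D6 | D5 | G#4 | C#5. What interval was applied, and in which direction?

down a minor third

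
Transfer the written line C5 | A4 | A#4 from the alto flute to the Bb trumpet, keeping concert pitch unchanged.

A4 F#4 F##4

First find concert pitch: the alto flute sounds a perfect fourth below written, so C5 A4 A#4 sounds G4 E4 E#4.
Then write for Bb trumpet: it sounds a major second below written, so the part must be a major second above concert.
G4 → A4
E4 → F#4
E#4 → F##4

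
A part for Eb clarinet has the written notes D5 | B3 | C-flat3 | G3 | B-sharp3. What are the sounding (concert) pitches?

F5 D4 Ebb3 Bb3 D#4

Written C4 on the Eb clarinet sounds as Eb4, a minor third higher; apply that shift to every note.
D5 -> F5
B3 -> D4
Cb3 -> Ebb3
G3 -> Bb3
B#3 -> D#4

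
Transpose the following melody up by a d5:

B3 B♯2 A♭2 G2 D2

F4 F#3 Ebb3 Db3 Ab2

B3 -> F4
B#2 -> F#3
Ab2 -> Ebb3
G2 -> Db3
D2 -> Ab2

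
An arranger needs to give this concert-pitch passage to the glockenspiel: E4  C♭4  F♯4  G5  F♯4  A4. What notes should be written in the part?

Written C4 sounds as C6 on the glockenspiel, so concert pitches are written a perfect fifteenth down.
E4 -> E2
Cb4 -> Cb2
F#4 -> F#2
G5 -> G3
F#4 -> F#2
A4 -> A2

E2 Cb2 F#2 G3 F#2 A2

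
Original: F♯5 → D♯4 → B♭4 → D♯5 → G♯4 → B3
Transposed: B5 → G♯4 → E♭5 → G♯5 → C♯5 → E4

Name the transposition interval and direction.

From F#5 to B5 is 4 letter names — a fourth of some quality.
F#5 to B5 is 5 semitones, which makes it a perfect fourth; the second version is higher, so the direction is up.
Checking another pair — B3 → E4 — gives the same interval.

up a perfect fourth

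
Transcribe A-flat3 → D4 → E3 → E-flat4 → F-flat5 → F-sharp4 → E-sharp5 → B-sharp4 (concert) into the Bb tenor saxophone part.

Bb4 E5 F#4 F5 Gb6 G#5 F##6 C##6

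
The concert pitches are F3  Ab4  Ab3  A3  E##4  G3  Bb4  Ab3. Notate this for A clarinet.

Written C4 sounds as A3 on the A clarinet, so concert pitches are written a minor third up.
F3 to Ab3
Ab4 to Cb5
Ab3 to Cb4
A3 to C4
E##4 to G##4
G3 to Bb3
Bb4 to Db5
Ab3 to Cb4

Ab3 Cb5 Cb4 C4 G##4 Bb3 Db5 Cb4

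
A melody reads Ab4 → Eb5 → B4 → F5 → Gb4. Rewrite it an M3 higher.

C5 G5 D#5 A5 Bb4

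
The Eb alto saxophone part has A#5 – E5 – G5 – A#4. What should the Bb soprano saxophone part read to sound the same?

D#5 A4 C5 D#4

First find concert pitch: the Eb alto saxophone sounds a major sixth below written, so A#5 E5 G5 A#4 sounds C#5 G4 Bb4 C#4.
Then write for Bb soprano saxophone: it sounds a major second below written, so the part must be a major second above concert.
C#5 → D#5
G4 → A4
Bb4 → C5
C#4 → D#4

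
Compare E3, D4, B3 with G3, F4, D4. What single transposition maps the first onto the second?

up a minor third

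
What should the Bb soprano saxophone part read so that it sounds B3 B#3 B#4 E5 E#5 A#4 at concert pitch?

The Bb soprano saxophone sounds a major second below written, so the written part must be a major second above concert — transpose each note up.
B3 gives C#4
B#3 gives C##4
B#4 gives C##5
E5 gives F#5
E#5 gives F##5
A#4 gives B#4

C#4 C##4 C##5 F#5 F##5 B#4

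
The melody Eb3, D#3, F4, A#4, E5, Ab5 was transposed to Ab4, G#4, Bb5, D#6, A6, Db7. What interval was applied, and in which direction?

up a perfect eleventh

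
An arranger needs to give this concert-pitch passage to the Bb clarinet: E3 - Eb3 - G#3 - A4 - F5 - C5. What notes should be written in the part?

The Bb clarinet sounds a major second below written, so the written part must be a major second above concert — transpose each note up.
E3 -> F#3
Eb3 -> F3
G#3 -> A#3
A4 -> B4
F5 -> G5
C5 -> D5

F#3 F3 A#3 B4 G5 D5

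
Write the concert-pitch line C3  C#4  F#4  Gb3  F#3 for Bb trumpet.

D3 D#4 G#4 Ab3 G#3

Written C4 sounds as Bb3 on the Bb trumpet, so concert pitches are written a major second up.
C3 becomes D3
C#4 becomes D#4
F#4 becomes G#4
Gb3 becomes Ab3
F#3 becomes G#3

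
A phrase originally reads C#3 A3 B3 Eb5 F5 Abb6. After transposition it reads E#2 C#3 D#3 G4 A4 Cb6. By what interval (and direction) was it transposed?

down a minor sixth

From C#3 to E#2 is 6 letter names — a sixth of some quality.
E#2 to C#3 is 8 semitones, which makes it a minor sixth; the second version is lower, so the direction is down.
Checking another pair — Abb6 → Cb6 — gives the same interval.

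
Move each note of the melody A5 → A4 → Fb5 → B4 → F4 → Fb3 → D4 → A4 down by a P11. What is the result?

E4 E3 Cb4 F#3 C3 Cb2 A2 E3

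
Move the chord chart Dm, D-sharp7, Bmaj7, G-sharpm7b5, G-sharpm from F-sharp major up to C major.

Abm A7 Fmaj7 Dm7b5 Dm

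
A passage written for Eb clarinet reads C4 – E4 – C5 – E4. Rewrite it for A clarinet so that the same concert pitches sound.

Gb4 Bb4 Gb5 Bb4

First find concert pitch: the Eb clarinet sounds a minor third above written, so C4 E4 C5 E4 sounds Eb4 G4 Eb5 G4.
Then write for A clarinet: it sounds a minor third below written, so the part must be a minor third above concert.
Eb4 → Gb4
G4 → Bb4
Eb5 → Gb5
G4 → Bb4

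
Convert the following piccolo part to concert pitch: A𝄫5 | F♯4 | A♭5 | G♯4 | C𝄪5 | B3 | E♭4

Written C4 on the piccolo sounds as C5, a perfect octave higher; apply that shift to every note.
Abb5 to Abb6
F#4 to F#5
Ab5 to Ab6
G#4 to G#5
C##5 to C##6
B3 to B4
Eb4 to Eb5

Abb6 F#5 Ab6 G#5 C##6 B4 Eb5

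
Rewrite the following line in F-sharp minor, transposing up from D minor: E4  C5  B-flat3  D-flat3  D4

G#4 E5 D4 F3 F#4

From D up to F-sharp is a major third; apply that to each pitch.
E4 to G#4
C5 to E5
Bb3 to D4
Db3 to F3
D4 to F#4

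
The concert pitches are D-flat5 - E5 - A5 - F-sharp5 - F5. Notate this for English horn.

Ab5 B5 E6 C#6 C6

Written C4 sounds as F3 on the English horn, so concert pitches are written a perfect fifth up.
Db5 to Ab5
E5 to B5
A5 to E6
F#5 to C#6
F5 to C6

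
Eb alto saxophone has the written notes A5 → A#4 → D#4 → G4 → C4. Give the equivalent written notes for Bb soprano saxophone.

D5 D#4 G#3 C4 F3

First find concert pitch: the Eb alto saxophone sounds a major sixth below written, so A5 A#4 D#4 G4 C4 sounds C5 C#4 F#3 Bb3 Eb3.
Then write for Bb soprano saxophone: it sounds a major second below written, so the part must be a major second above concert.
C5 → D5
C#4 → D#4
F#3 → G#3
Bb3 → C4
Eb3 → F3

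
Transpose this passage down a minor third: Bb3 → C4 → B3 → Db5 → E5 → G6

G3 A3 G#3 Bb4 C#5 E6

Bb3 down a minor third is G3.
A minor third down from C4 gives A3.
A minor third down from B3 gives G#3.
Db5 down a minor third is Bb4.
E5: a third down reaches C, and 3 semitones makes it C#5.
A minor third down from G6 gives E6.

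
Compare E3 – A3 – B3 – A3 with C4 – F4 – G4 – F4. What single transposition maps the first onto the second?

up a minor sixth

From E3 to C4 is 6 letter names — a sixth of some quality.
E3 to C4 is 8 semitones, which makes it a minor sixth; the second version is higher, so the direction is up.
Checking another pair — A3 → F4 — gives the same interval.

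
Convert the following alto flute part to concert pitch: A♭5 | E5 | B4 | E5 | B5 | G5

Eb5 B4 F#4 B4 F#5 D5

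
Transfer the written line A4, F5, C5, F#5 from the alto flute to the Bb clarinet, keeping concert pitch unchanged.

F#4 D5 A4 D#5

First find concert pitch: the alto flute sounds a perfect fourth below written, so A4 F5 C5 F#5 sounds E4 C5 G4 C#5.
Then write for Bb clarinet: it sounds a major second below written, so the part must be a major second above concert.
E4 → F#4
C5 → D5
G4 → A4
C#5 → D#5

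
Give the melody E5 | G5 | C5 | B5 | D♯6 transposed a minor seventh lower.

E5 down a minor seventh is F#4.
G5 down a minor seventh is A4.
C5: a seventh down reaches D, and 10 semitones makes it D4.
B5: a seventh down reaches C, and 10 semitones makes it C#5.
D#6: a seventh down reaches E, and 10 semitones makes it E#5.

F#4 A4 D4 C#5 E#5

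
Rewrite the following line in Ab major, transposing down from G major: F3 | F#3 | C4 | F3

From G down to Ab is a major seventh; apply that to each pitch.
F3 → Gb2
F#3 → G2
C4 → Db3
F3 → Gb2

Gb2 G2 Db3 Gb2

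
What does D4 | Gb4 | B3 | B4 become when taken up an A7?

D4 → C##5
Gb4 → F#5
B3 → A##4
B4 → A##5

C##5 F#5 A##4 A##5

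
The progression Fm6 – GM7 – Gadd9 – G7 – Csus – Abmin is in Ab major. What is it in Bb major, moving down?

Ab major down to Bb major is a minor seventh; each chord root moves by that interval while the quality stays the same.
Fm6: root F down a minor seventh → G, giving Gm6.
GM7: root G down a minor seventh → A, giving AM7.
Gadd9: root G down a minor seventh → A, giving Aadd9.
G7: root G down a minor seventh → A, giving A7.
Csus: root C down a minor seventh → D, giving Dsus.
Abmin: root Ab down a minor seventh → Bb, giving Bbmin.

Gm6 AM7 Aadd9 A7 Dsus Bbmin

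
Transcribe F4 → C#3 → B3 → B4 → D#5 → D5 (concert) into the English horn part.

C5 G#3 F#4 F#5 A#5 A5

The English horn sounds a perfect fifth below written, so the written part must be a perfect fifth above concert — transpose each note up.
F4 becomes C5
C#3 becomes G#3
B3 becomes F#4
B4 becomes F#5
D#5 becomes A#5
D5 becomes A5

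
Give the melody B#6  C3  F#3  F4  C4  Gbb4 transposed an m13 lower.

B#6 gives D##5
C3 gives E1
F#3 gives A#1
F4 gives A2
C4 gives E2
Gbb4 gives Bbb2

D##5 E1 A#1 A2 E2 Bbb2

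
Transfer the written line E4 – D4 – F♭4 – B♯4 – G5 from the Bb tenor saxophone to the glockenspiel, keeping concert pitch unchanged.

D1 C1 Ebb1 A#1 F2

First find concert pitch: the Bb tenor saxophone sounds a major ninth below written, so E4 D4 F♭4 B♯4 G5 sounds D3 C3 Ebb3 A#3 F4.
Then write for glockenspiel: it sounds a perfect fifteenth above written, so the part must be a perfect fifteenth below concert.
D3 → D1
C3 → C1
Ebb3 → Ebb1
A#3 → A#1
F4 → F2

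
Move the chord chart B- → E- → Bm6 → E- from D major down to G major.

D major down to G major is a perfect fifth; each chord root moves by that interval while the quality stays the same.
B-: root B down a perfect fifth → E, giving E-.
E-: root E down a perfect fifth → A, giving A-.
Bm6: root B down a perfect fifth → E, giving Em6.
E-: root E down a perfect fifth → A, giving A-.

E- A- Em6 A-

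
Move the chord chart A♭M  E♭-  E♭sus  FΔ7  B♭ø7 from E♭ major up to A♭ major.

E♭ major up to A♭ major is a perfect fourth; each chord root moves by that interval while the quality stays the same.
A♭M: root A♭ up a perfect fourth → Db, giving DbM.
E♭-: root E♭ up a perfect fourth → Ab, giving Ab-.
E♭sus: root E♭ up a perfect fourth → Ab, giving Absus.
FΔ7: root F up a perfect fourth → Bb, giving BbΔ7.
B♭ø7: root B♭ up a perfect fourth → Eb, giving Ebø7.

DbM Ab- Absus BbΔ7 Ebø7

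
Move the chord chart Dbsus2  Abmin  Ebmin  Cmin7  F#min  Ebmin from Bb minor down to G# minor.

Bsus2 F#min C#min A#min7 D##min C#min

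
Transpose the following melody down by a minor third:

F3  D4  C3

D3 B3 A2

F3: a third down reaches D, and 3 semitones makes it D3.
D4 down a minor third is B3.
C3 down a minor third is A2.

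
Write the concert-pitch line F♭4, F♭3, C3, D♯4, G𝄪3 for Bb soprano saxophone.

Gb4 Gb3 D3 E#4 A##3

Written C4 sounds as Bb3 on the Bb soprano saxophone, so concert pitches are written a major second up.
Fb4 to Gb4
Fb3 to Gb3
C3 to D3
D#4 to E#4
G##3 to A##3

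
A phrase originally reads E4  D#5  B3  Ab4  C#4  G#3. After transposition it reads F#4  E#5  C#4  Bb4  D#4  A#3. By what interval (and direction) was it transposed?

up a major second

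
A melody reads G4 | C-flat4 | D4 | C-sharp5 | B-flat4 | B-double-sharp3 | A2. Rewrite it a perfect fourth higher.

C5 Fb4 G4 F#5 Eb5 E##4 D3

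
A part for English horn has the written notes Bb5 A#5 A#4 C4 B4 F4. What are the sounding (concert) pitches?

Eb5 D#5 D#4 F3 E4 Bb3

Written C4 on the English horn sounds as F3, a perfect fifth lower; apply that shift to every note.
Bb5 -> Eb5
A#5 -> D#5
A#4 -> D#4
C4 -> F3
B4 -> E4
F4 -> Bb3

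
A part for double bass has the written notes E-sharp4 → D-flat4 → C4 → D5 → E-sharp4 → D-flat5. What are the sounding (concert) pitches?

The double bass sounds a perfect octave below written, so transpose each written note down a perfect octave.
E#4 gives E#3
Db4 gives Db3
C4 gives C3
D5 gives D4
E#4 gives E#3
Db5 gives Db4

E#3 Db3 C3 D4 E#3 Db4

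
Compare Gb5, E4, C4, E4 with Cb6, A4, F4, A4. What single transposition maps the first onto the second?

up a perfect fourth

From Gb5 to Cb6 is 4 letter names — a fourth of some quality.
Gb5 to Cb6 is 5 semitones, which makes it a perfect fourth; the second version is higher, so the direction is up.
Checking another pair — E4 → A4 — gives the same interval.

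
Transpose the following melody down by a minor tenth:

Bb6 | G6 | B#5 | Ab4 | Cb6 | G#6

G5 E5 G##4 F3 Ab4 E#5

A minor tenth down from Bb6 gives G5.
G6: a tenth down reaches E, and 15 semitones makes it E5.
B#5 down a minor tenth is G##4.
Ab4 down a minor tenth is F3.
Cb6: a tenth down reaches A, and 15 semitones makes it Ab4.
A minor tenth down from G#6 gives E#5.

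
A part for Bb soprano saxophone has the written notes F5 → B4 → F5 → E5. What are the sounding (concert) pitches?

Eb5 A4 Eb5 D5

The Bb soprano saxophone sounds a major second below written, so transpose each written note down a major second.
F5 gives Eb5
B4 gives A4
F5 gives Eb5
E5 gives D5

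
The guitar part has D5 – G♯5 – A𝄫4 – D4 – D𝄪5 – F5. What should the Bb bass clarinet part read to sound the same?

E5 A#5 Bbb4 E4 E##5 G5

First find concert pitch: the guitar sounds a perfect octave below written, so D5 G♯5 A𝄫4 D4 D𝄪5 F5 sounds D4 G#4 Abb3 D3 D##4 F4.
Then write for Bb bass clarinet: it sounds a major ninth below written, so the part must be a major ninth above concert.
D4 → E5
G#4 → A#5
Abb3 → Bbb4
D3 → E4
D##4 → E##5
F4 → G5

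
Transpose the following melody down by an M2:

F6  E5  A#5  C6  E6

Eb6 D5 G#5 Bb5 D6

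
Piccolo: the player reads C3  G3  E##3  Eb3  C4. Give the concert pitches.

C4 G4 E##4 Eb4 C5

The piccolo sounds a perfect octave above written, so transpose each written note up a perfect octave.
C3 -> C4
G3 -> G4
E##3 -> E##4
Eb3 -> Eb4
C4 -> C5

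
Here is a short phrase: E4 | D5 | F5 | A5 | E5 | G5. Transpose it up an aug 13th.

C##6 B#6 D#7 F##7 C##7 E#7

An augmented thirteenth up from E4 gives C##6.
D5: a thirteenth up reaches B, and 22 semitones makes it B#6.
F5 up an augmented thirteenth is D#7.
A5 up an augmented thirteenth is F##7.
E5 up an augmented thirteenth is C##7.
G5: a thirteenth up reaches E, and 22 semitones makes it E#7.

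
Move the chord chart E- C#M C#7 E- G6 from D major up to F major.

G- EM E7 G- Bb6

D major up to F major is a minor third; each chord root moves by that interval while the quality stays the same.
E-: root E up a minor third → G, giving G-.
C#M: root C# up a minor third → E, giving EM.
C#7: root C# up a minor third → E, giving E7.
E-: root E up a minor third → G, giving G-.
G6: root G up a minor third → Bb, giving Bb6.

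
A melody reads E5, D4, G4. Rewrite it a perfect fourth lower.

B4 A3 D4

E5 -> B4
D4 -> A3
G4 -> D4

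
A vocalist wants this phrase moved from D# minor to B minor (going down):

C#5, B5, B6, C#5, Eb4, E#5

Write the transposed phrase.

From D# down to B is a major third; apply that to each pitch.
C#5 → A4
B5 → G5
B6 → G6
C#5 → A4
Eb4 → Cb4
E#5 → C#5

A4 G5 G6 A4 Cb4 C#5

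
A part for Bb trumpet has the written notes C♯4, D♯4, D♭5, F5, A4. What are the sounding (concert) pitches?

The Bb trumpet sounds a major second below written, so transpose each written note down a major second.
C#4 to B3
D#4 to C#4
Db5 to Cb5
F5 to Eb5
A4 to G4

B3 C#4 Cb5 Eb5 G4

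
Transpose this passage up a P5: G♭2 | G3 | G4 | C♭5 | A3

Db3 D4 D5 Gb5 E4

A perfect fifth up from Gb2 gives Db3.
G3 up a perfect fifth is D4.
G4: a fifth up reaches D, and 7 semitones makes it D5.
Cb5: a fifth up reaches G, and 7 semitones makes it Gb5.
A perfect fifth up from A3 gives E4.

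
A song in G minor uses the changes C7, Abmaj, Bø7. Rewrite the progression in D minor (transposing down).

G7 Ebmaj F#ø7

G minor down to D minor is a perfect fourth; each chord root moves by that interval while the quality stays the same.
C7: root C down a perfect fourth → G, giving G7.
Abmaj: root Ab down a perfect fourth → Eb, giving Ebmaj.
Bø7: root B down a perfect fourth → F#, giving F#ø7.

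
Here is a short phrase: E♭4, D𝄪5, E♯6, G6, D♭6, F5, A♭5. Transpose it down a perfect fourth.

Bb3 A##4 B#5 D6 Ab5 C5 Eb5

Eb4 → Bb3
D##5 → A##4
E#6 → B#5
G6 → D6
Db6 → Ab5
F5 → C5
Ab5 → Eb5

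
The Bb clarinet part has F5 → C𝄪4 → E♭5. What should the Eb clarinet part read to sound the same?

C5 G##3 Bb4

First find concert pitch: the Bb clarinet sounds a major second below written, so F5 C𝄪4 E♭5 sounds Eb5 B#3 Db5.
Then write for Eb clarinet: it sounds a minor third above written, so the part must be a minor third below concert.
Eb5 → C5
B#3 → G##3
Db5 → Bb4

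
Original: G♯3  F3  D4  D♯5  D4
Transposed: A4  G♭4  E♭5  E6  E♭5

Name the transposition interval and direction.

up a minor ninth

Take the first pair: G#3 → A4. G to A spans 9 letter names, so the interval is some kind of ninth.
G#3 to A4 is 13 semitones, which makes it a minor ninth; the second version is higher, so the direction is up.
Checking another pair — D4 → Eb5 — gives the same interval.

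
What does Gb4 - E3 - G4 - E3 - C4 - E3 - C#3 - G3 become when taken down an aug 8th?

Gbb3 Eb2 Gb3 Eb2 Cb3 Eb2 C2 Gb2

An augmented octave down from Gb4 gives Gbb3.
E3: an octave down reaches E, and 13 semitones makes it Eb2.
An augmented octave down from G4 gives Gb3.
E3 down an augmented octave is Eb2.
An augmented octave down from C4 gives Cb3.
E3 down an augmented octave is Eb2.
C#3 down an augmented octave is C2.
An augmented octave down from G3 gives Gb2.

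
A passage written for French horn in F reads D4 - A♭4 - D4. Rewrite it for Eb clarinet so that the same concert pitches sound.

First find concert pitch: the French horn in F sounds a perfect fifth below written, so D4 A♭4 D4 sounds G3 Db4 G3.
Then write for Eb clarinet: it sounds a minor third above written, so the part must be a minor third below concert.
G3 → E3
Db4 → Bb3
G3 → E3

E3 Bb3 E3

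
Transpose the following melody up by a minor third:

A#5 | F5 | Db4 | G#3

A#5 to C#6
F5 to Ab5
Db4 to Fb4
G#3 to B3

C#6 Ab5 Fb4 B3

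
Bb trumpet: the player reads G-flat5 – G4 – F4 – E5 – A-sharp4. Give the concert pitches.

Written C4 on the Bb trumpet sounds as Bb3, a major second lower; apply that shift to every note.
Gb5 -> Fb5
G4 -> F4
F4 -> Eb4
E5 -> D5
A#4 -> G#4

Fb5 F4 Eb4 D5 G#4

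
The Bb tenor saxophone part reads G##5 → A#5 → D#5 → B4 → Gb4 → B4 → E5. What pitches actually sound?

F##4 G#4 C#4 A3 Fb3 A3 D4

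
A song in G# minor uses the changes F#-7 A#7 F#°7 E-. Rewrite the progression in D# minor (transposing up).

C#-7 E#7 C#°7 B-

G# minor up to D# minor is a perfect fifth; each chord root moves by that interval while the quality stays the same.
F#-7: root F# up a perfect fifth → C#, giving C#-7.
A#7: root A# up a perfect fifth → E#, giving E#7.
F#°7: root F# up a perfect fifth → C#, giving C#°7.
E-: root E up a perfect fifth → B, giving B-.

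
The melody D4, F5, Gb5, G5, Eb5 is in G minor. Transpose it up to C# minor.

G minor to C# minor up is an augmented fourth, so every note moves up by that interval.
D4 → G#4
F5 → B5
Gb5 → C6
G5 → C#6
Eb5 → A5

G#4 B5 C6 C#6 A5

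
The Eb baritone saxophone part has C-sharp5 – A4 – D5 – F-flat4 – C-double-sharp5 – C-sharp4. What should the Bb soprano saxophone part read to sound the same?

First find concert pitch: the Eb baritone saxophone sounds a major thirteenth below written, so C-sharp5 A4 D5 F-flat4 C-double-sharp5 C-sharp4 sounds E3 C3 F3 Abb2 E#3 E2.
Then write for Bb soprano saxophone: it sounds a major second below written, so the part must be a major second above concert.
E3 → F#3
C3 → D3
F3 → G3
Abb2 → Bbb2
E#3 → F##3
E2 → F#2

F#3 D3 G3 Bbb2 F##3 F#2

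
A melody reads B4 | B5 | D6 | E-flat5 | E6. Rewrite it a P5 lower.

A perfect fifth down from B4 gives E4.
A perfect fifth down from B5 gives E5.
A perfect fifth down from D6 gives G5.
A perfect fifth down from Eb5 gives Ab4.
E6: a fifth down reaches A, and 7 semitones makes it A5.

E4 E5 G5 Ab4 A5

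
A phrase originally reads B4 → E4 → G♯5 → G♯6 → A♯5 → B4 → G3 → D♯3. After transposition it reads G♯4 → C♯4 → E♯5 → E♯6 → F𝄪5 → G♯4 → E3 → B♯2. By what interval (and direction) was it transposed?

From B4 to G#4 is 3 letter names — a third of some quality.
G#4 to B4 is 3 semitones, which makes it a minor third; the second version is lower, so the direction is down.
Checking another pair — D#3 → B#2 — gives the same interval.

down a minor third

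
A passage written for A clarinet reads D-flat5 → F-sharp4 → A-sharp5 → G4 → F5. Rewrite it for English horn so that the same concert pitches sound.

F5 A#4 C##6 B4 A5

First find concert pitch: the A clarinet sounds a minor third below written, so D-flat5 F-sharp4 A-sharp5 G4 F5 sounds Bb4 D#4 F##5 E4 D5.
Then write for English horn: it sounds a perfect fifth below written, so the part must be a perfect fifth above concert.
Bb4 → F5
D#4 → A#4
F##5 → C##6
E4 → B4
D5 → A5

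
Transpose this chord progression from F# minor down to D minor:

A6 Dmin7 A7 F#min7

F# minor down to D minor is a major third; each chord root moves by that interval while the quality stays the same.
A6: root A down a major third → F, giving F6.
Dmin7: root D down a major third → Bb, giving Bbmin7.
A7: root A down a major third → F, giving F7.
F#min7: root F# down a major third → D, giving Dmin7.

F6 Bbmin7 F7 Dmin7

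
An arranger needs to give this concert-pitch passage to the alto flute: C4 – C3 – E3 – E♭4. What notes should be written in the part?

Written C4 sounds as G3 on the alto flute, so concert pitches are written a perfect fourth up.
C4 becomes F4
C3 becomes F3
E3 becomes A3
Eb4 becomes Ab4

F4 F3 A3 Ab4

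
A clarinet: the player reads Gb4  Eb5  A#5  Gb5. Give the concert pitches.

The A clarinet sounds a minor third below written, so transpose each written note down a minor third.
Gb4 -> Eb4
Eb5 -> C5
A#5 -> F##5
Gb5 -> Eb5

Eb4 C5 F##5 Eb5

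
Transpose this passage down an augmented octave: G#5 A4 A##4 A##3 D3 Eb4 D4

G#5 down an augmented octave is G4.
A4: an octave down reaches A, and 13 semitones makes it Ab3.
An augmented octave down from A##4 gives A#3.
An augmented octave down from A##3 gives A#2.
D3 down an augmented octave is Db2.
An augmented octave down from Eb4 gives Ebb3.
D4 down an augmented octave is Db3.

G4 Ab3 A#3 A#2 Db2 Ebb3 Db3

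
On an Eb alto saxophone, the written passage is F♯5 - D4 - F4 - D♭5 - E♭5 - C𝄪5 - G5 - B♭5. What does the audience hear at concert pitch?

A4 F3 Ab3 Fb4 Gb4 E#4 Bb4 Db5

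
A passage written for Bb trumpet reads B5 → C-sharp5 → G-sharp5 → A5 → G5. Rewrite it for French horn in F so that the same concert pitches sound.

E6 F#5 C#6 D6 C6

First find concert pitch: the Bb trumpet sounds a major second below written, so B5 C-sharp5 G-sharp5 A5 G5 sounds A5 B4 F#5 G5 F5.
Then write for French horn in F: it sounds a perfect fifth below written, so the part must be a perfect fifth above concert.
A5 → E6
B4 → F#5
F#5 → C#6
G5 → D6
F5 → C6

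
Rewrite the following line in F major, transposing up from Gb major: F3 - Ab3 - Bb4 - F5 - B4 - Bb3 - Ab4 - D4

From Gb up to F is a major seventh; apply that to each pitch.
F3 becomes E4
Ab3 becomes G4
Bb4 becomes A5
F5 becomes E6
B4 becomes A#5
Bb3 becomes A4
Ab4 becomes G5
D4 becomes C#5

E4 G4 A5 E6 A#5 A4 G5 C#5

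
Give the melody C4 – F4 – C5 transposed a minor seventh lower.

C4 -> D3
F4 -> G3
C5 -> D4

D3 G3 D4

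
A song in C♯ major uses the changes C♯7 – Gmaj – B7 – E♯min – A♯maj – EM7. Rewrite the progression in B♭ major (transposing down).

Bb7 Fbmaj Ab7 Dmin Gmaj DbM7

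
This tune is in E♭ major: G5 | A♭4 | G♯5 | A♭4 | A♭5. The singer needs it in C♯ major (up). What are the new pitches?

From E♭ up to C♯ is an augmented sixth; apply that to each pitch.
G5 gives E#6
Ab4 gives F#5
G#5 gives E##6
Ab4 gives F#5
Ab5 gives F#6

E#6 F#5 E##6 F#5 F#6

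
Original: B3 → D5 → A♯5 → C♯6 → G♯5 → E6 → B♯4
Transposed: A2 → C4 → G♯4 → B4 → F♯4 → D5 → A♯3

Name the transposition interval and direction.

down a major ninth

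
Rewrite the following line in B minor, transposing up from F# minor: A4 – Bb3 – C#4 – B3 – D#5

From F# up to B is a perfect fourth; apply that to each pitch.
A4 to D5
Bb3 to Eb4
C#4 to F#4
B3 to E4
D#5 to G#5

D5 Eb4 F#4 E4 G#5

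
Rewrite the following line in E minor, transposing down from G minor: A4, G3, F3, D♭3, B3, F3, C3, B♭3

F#4 E3 D3 Bb2 G#3 D3 A2 G3

G minor to E minor down is a minor third, so every note moves down by that interval.
A4 gives F#4
G3 gives E3
F3 gives D3
Db3 gives Bb2
B3 gives G#3
F3 gives D3
C3 gives A2
Bb3 gives G3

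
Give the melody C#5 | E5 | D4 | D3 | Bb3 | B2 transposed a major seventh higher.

B#5 D#6 C#5 C#4 A4 A#3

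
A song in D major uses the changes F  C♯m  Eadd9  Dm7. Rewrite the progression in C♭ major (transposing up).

D major up to C♭ major is a diminished seventh; each chord root moves by that interval while the quality stays the same.
F: root F up a diminished seventh → Ebb, giving Ebb.
C♯m: root C♯ up a diminished seventh → Bb, giving Bbm.
Eadd9: root E up a diminished seventh → Db, giving Dbadd9.
Dm7: root D up a diminished seventh → Cb, giving Cbm7.

Ebb Bbm Dbadd9 Cbm7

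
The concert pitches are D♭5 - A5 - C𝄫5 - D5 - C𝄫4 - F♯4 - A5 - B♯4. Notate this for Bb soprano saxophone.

Written C4 sounds as Bb3 on the Bb soprano saxophone, so concert pitches are written a major second up.
Db5 gives Eb5
A5 gives B5
Cbb5 gives Dbb5
D5 gives E5
Cbb4 gives Dbb4
F#4 gives G#4
A5 gives B5
B#4 gives C##5

Eb5 B5 Dbb5 E5 Dbb4 G#4 B5 C##5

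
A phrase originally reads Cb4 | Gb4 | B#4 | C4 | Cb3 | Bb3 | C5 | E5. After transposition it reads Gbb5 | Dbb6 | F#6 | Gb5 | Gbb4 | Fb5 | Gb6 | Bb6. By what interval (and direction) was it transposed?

Take the first pair: Cb4 → Gbb5. C to G spans 12 letter names, so the interval is some kind of twelfth.
Cb4 to Gbb5 is 18 semitones, which makes it a diminished twelfth; the second version is higher, so the direction is up.
Checking another pair — E5 → Bb6 — gives the same interval.

up a diminished twelfth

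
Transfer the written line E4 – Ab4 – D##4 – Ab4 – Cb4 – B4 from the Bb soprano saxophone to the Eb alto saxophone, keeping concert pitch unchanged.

B4 Eb5 A##4 Eb5 Gb4 F#5

First find concert pitch: the Bb soprano saxophone sounds a major second below written, so E4 Ab4 D##4 Ab4 Cb4 B4 sounds D4 Gb4 C##4 Gb4 Bbb3 A4.
Then write for Eb alto saxophone: it sounds a major sixth below written, so the part must be a major sixth above concert.
D4 → B4
Gb4 → Eb5
C##4 → A##4
Gb4 → Eb5
Bbb3 → Gb4
A4 → F#5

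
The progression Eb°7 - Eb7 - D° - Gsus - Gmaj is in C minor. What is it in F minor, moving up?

C minor up to F minor is a perfect fourth; each chord root moves by that interval while the quality stays the same.
Eb°7: root Eb up a perfect fourth → Ab, giving Ab°7.
Eb7: root Eb up a perfect fourth → Ab, giving Ab7.
D°: root D up a perfect fourth → G, giving G°.
Gsus: root G up a perfect fourth → C, giving Csus.
Gmaj: root G up a perfect fourth → C, giving Cmaj.

Ab°7 Ab7 G° Csus Cmaj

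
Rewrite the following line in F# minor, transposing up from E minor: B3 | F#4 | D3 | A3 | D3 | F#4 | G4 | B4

From E up to F# is a major second; apply that to each pitch.
B3 to C#4
F#4 to G#4
D3 to E3
A3 to B3
D3 to E3
F#4 to G#4
G4 to A4
B4 to C#5

C#4 G#4 E3 B3 E3 G#4 A4 C#5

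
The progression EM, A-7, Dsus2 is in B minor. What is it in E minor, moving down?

AM D-7 Gsus2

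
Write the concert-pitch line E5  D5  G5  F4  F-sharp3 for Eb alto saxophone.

C#6 B5 E6 D5 D#4

The Eb alto saxophone sounds a major sixth below written, so the written part must be a major sixth above concert — transpose each note up.
E5 to C#6
D5 to B5
G5 to E6
F4 to D5
F#3 to D#4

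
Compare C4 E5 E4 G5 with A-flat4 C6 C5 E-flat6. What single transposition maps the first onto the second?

Take the first pair: C4 → Ab4. C to A spans 6 letter names, so the interval is some kind of sixth.
C4 to Ab4 is 8 semitones, which makes it a minor sixth; the second version is higher, so the direction is up.
Checking another pair — G5 → Eb6 — gives the same interval.

up a minor sixth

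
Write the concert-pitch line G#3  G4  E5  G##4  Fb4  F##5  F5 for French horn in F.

D#4 D5 B5 D##5 Cb5 C##6 C6

The French horn in F sounds a perfect fifth below written, so the written part must be a perfect fifth above concert — transpose each note up.
G#3 → D#4
G4 → D5
E5 → B5
G##4 → D##5
Fb4 → Cb5
F##5 → C##6
F5 → C6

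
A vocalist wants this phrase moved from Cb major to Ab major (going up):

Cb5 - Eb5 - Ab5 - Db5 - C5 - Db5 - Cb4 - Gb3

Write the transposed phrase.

Ab5 C6 F6 Bb5 A5 Bb5 Ab4 Eb4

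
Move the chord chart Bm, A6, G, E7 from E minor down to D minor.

E minor down to D minor is a major second; each chord root moves by that interval while the quality stays the same.
Bm: root B down a major second → A, giving Am.
A6: root A down a major second → G, giving G6.
G: root G down a major second → F, giving F.
E7: root E down a major second → D, giving D7.

Am G6 F D7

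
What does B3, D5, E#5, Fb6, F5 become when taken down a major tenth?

B3 gives G2
D5 gives Bb3
E#5 gives C#4
Fb6 gives Dbb5
F5 gives Db4

G2 Bb3 C#4 Dbb5 Db4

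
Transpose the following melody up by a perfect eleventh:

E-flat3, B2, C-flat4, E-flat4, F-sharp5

Ab4 E4 Fb5 Ab5 B6

Eb3 up a perfect eleventh is Ab4.
B2 up a perfect eleventh is E4.
Cb4: an eleventh up reaches F, and 17 semitones makes it Fb5.
A perfect eleventh up from Eb4 gives Ab5.
A perfect eleventh up from F#5 gives B6.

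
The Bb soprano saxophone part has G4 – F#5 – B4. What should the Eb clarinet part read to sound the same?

D4 C#5 F#4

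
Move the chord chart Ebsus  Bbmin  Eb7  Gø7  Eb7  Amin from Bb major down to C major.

Fsus Cmin F7 Aø7 F7 Bmin

Bb major down to C major is a minor seventh; each chord root moves by that interval while the quality stays the same.
Ebsus: root Eb down a minor seventh → F, giving Fsus.
Bbmin: root Bb down a minor seventh → C, giving Cmin.
Eb7: root Eb down a minor seventh → F, giving F7.
Gø7: root G down a minor seventh → A, giving Aø7.
Eb7: root Eb down a minor seventh → F, giving F7.
Amin: root A down a minor seventh → B, giving Bmin.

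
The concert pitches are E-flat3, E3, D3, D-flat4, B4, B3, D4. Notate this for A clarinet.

Written C4 sounds as A3 on the A clarinet, so concert pitches are written a minor third up.
Eb3 becomes Gb3
E3 becomes G3
D3 becomes F3
Db4 becomes Fb4
B4 becomes D5
B3 becomes D4
D4 becomes F4

Gb3 G3 F3 Fb4 D5 D4 F4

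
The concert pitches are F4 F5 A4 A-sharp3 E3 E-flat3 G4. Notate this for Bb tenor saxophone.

Written C4 sounds as Bb2 on the Bb tenor saxophone, so concert pitches are written a major ninth up.
F4 gives G5
F5 gives G6
A4 gives B5
A#3 gives B#4
E3 gives F#4
Eb3 gives F4
G4 gives A5

G5 G6 B5 B#4 F#4 F4 A5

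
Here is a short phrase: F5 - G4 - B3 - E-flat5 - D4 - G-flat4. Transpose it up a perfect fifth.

C6 D5 F#4 Bb5 A4 Db5

A perfect fifth up from F5 gives C6.
G4 up a perfect fifth is D5.
B3 up a perfect fifth is F#4.
Eb5: a fifth up reaches B, and 7 semitones makes it Bb5.
A perfect fifth up from D4 gives A4.
Gb4: a fifth up reaches D, and 7 semitones makes it Db5.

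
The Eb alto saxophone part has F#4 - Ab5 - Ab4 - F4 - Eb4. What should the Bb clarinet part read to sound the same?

B3 Db5 Db4 Bb3 Ab3

First find concert pitch: the Eb alto saxophone sounds a major sixth below written, so F#4 Ab5 Ab4 F4 Eb4 sounds A3 Cb5 Cb4 Ab3 Gb3.
Then write for Bb clarinet: it sounds a major second below written, so the part must be a major second above concert.
A3 → B3
Cb5 → Db5
Cb4 → Db4
Ab3 → Bb3
Gb3 → Ab3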